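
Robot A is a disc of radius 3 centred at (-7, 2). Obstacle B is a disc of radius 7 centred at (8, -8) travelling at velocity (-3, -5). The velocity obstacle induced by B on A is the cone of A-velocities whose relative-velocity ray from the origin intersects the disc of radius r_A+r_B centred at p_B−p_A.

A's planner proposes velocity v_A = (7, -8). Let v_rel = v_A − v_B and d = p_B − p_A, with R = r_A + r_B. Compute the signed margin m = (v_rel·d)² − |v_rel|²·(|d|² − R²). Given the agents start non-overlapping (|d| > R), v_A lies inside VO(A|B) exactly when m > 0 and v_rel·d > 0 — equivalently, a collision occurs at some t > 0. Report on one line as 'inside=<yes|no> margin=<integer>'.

d = (15, -10),  |d|² = 325;  R = 3+7 = 10,  c = 325−10² = 225
v_rel = (10, -3),  |v_rel|² = 109;  v_rel·d = (10)·(15) + (-3)·(-10) = 180
109·t² − 360·t + 225 = 0  ⇒  m = 180² − 109·225 = 7875
m = 7875 > 0,  v_rel·d = 180 > 0  ⇒  inside

inside=yes margin=7875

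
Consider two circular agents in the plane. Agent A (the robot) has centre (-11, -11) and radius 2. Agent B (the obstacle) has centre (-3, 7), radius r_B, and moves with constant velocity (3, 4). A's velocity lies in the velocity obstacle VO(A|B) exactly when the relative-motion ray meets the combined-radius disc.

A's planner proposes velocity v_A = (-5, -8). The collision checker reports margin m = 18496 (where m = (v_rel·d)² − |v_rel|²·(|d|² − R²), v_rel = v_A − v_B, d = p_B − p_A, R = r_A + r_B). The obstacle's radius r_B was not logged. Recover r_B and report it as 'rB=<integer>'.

m = 18496
d = (8, 18);  v_rel = (-8, -12),  |v_rel|² = 208
v_rel×d = (-8)·(18) − (-12)·(8) = -48
since m = R²·208 − (-48)²:  R² = (2304 + 18496) / 208 = 100
R = √100 = 10  ⇒  r_B = 10 − 2 = 8

rB=8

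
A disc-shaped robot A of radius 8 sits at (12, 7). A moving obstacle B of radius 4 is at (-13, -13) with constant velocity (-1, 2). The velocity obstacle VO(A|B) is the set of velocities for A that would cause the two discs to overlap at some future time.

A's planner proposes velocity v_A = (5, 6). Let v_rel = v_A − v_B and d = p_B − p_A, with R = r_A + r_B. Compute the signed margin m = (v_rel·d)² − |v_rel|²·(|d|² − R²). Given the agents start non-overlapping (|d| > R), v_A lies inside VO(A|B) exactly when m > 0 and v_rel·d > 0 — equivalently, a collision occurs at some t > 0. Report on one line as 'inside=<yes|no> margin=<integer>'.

d = (-25, -20),  |d|² = 1025;  R = 8+4 = 12,  c = 1025−12² = 881
v_rel = (6, 4),  |v_rel|² = 52;  v_rel·d = (6)·(-25) + (4)·(-20) = -230
52·t² + 460·t + 881 = 0  ⇒  m = (-230)² − 52·881 = 7088
m = 7088 > 0,  v_rel·d = -230 < 0  ⇒  outside

inside=no margin=7088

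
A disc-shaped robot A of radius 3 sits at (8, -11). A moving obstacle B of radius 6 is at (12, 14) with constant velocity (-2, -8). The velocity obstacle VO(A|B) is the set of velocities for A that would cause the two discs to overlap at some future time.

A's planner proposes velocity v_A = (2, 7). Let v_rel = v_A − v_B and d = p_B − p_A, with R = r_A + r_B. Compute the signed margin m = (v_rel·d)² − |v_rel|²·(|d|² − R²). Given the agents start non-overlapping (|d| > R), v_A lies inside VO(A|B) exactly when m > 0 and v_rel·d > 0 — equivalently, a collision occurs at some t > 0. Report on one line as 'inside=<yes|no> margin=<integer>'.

d = (4, 25),  |d|² = 641;  R = 3+6 = 9,  c = 641−9² = 560
v_rel = (4, 15),  |v_rel|² = 241;  v_rel·d = (4)·(4) + (15)·(25) = 391
241·t² − 782·t + 560 = 0  ⇒  m = 391² − 241·560 = 17921
m = 17921 > 0,  v_rel·d = 391 > 0  ⇒  inside

inside=yes margin=17921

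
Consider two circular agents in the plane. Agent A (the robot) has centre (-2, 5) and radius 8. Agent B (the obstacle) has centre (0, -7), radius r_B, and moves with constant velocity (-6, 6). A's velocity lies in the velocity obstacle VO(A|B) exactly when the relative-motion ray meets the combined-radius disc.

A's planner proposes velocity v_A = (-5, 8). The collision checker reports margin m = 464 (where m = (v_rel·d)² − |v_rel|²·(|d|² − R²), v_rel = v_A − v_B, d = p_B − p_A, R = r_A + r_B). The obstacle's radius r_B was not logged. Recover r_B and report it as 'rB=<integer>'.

m = 464
d = (2, -12);  v_rel = (1, 2),  |v_rel|² = 5
v_rel×d = (1)·(-12) − (2)·(2) = -16
since m = R²·5 − (-16)²:  R² = (256 + 464) / 5 = 144
R = √144 = 12  ⇒  r_B = 12 − 8 = 4

rB=4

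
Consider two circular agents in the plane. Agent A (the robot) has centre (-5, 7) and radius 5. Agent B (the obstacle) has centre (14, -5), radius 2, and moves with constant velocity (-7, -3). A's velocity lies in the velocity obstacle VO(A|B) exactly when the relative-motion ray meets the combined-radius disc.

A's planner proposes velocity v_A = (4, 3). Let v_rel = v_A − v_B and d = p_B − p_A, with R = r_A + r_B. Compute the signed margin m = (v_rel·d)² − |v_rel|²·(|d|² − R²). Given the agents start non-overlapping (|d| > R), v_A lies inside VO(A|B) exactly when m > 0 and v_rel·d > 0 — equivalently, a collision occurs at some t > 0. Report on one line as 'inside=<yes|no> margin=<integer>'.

d = (19, -12),  |d|² = 505;  R = 5+2 = 7,  c = 505−7² = 456
v_rel = (11, 6),  |v_rel|² = 157;  v_rel·d = (11)·(19) + (6)·(-12) = 137
157·t² − 274·t + 456 = 0  ⇒  m = 137² − 157·456 = -52823
m = -52823 < 0,  v_rel·d = 137 > 0  ⇒  outside

inside=no margin=-52823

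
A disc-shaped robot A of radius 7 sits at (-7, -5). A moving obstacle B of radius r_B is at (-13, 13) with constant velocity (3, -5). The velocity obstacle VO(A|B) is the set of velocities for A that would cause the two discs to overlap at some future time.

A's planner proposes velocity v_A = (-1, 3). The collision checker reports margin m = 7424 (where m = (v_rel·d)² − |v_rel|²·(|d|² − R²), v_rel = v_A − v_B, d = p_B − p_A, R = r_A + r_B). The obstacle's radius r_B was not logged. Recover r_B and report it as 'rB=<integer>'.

m = 7424
d = (-6, 18);  v_rel = (-4, 8),  |v_rel|² = 80
v_rel×d = (-4)·(18) − (8)·(-6) = -24
since m = R²·80 − (-24)²:  R² = (576 + 7424) / 80 = 100
R = √100 = 10  ⇒  r_B = 10 − 7 = 3

rB=3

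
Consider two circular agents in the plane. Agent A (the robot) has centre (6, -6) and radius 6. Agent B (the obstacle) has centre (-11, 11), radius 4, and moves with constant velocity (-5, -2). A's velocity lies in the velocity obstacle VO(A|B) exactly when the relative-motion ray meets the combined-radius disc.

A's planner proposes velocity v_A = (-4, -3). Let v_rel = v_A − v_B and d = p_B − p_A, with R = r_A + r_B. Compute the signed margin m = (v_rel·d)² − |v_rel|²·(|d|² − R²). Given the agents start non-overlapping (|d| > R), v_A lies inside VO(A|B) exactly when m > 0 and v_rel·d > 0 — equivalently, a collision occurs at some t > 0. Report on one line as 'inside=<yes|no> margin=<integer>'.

d = (-17, 17),  |d|² = 578;  R = 6+4 = 10,  c = 578−10² = 478
v_rel = (1, -1),  |v_rel|² = 2;  v_rel·d = (1)·(-17) + (-1)·(17) = -34
2·t² + 68·t + 478 = 0  ⇒  m = (-34)² − 2·478 = 200
m = 200 > 0,  v_rel·d = -34 < 0  ⇒  outside

inside=no margin=200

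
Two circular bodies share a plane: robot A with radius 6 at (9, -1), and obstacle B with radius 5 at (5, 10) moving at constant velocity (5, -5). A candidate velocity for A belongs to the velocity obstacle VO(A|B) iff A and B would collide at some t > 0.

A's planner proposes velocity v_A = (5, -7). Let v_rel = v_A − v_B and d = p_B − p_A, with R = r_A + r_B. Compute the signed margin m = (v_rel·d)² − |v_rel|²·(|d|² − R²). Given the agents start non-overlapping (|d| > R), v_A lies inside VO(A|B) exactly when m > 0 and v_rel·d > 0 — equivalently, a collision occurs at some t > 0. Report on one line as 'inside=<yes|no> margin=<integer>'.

d = (-4, 11),  |d|² = 137;  R = 6+5 = 11,  c = 137−11² = 16
v_rel = (0, -2),  |v_rel|² = 4;  v_rel·d = (0)·(-4) + (-2)·(11) = -22
4·t² + 44·t + 16 = 0  ⇒  m = (-22)² − 4·16 = 420
m = 420 > 0,  v_rel·d = -22 < 0  ⇒  outside

inside=no margin=420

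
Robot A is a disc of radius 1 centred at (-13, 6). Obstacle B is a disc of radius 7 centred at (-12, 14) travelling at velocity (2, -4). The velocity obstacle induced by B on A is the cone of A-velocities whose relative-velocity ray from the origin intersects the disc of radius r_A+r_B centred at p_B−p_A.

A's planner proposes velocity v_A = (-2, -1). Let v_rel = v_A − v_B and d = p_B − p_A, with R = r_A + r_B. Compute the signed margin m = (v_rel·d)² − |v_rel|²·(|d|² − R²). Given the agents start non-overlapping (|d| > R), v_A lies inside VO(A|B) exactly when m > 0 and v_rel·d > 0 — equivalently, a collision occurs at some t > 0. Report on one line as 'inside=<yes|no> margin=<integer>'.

d = (1, 8),  |d|² = 65;  R = 1+7 = 8,  c = 65−8² = 1
v_rel = (-4, 3),  |v_rel|² = 25;  v_rel·d = (-4)·(1) + (3)·(8) = 20
25·t² − 40·t + 1 = 0  ⇒  m = 20² − 25·1 = 375
m = 375 > 0,  v_rel·d = 20 > 0  ⇒  inside

inside=yes margin=375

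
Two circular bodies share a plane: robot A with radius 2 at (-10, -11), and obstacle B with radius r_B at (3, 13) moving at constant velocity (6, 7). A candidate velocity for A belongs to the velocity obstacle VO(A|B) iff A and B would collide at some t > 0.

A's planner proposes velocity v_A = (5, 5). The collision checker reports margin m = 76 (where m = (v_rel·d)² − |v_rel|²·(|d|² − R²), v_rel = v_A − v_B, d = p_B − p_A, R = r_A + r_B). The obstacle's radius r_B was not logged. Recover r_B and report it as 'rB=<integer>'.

m = 76
d = (13, 24);  v_rel = (-1, -2),  |v_rel|² = 5
v_rel×d = (-1)·(24) − (-2)·(13) = 2
since m = R²·5 − 2²:  R² = (4 + 76) / 5 = 16
R = √16 = 4  ⇒  r_B = 4 − 2 = 2

rB=2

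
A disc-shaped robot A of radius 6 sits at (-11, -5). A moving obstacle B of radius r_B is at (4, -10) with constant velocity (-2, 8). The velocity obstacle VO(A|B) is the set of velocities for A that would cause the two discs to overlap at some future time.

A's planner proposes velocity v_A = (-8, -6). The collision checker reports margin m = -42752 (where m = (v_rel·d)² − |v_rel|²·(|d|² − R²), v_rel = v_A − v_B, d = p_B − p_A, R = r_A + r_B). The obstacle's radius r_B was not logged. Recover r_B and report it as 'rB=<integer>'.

m = -42752
d = (15, -5);  v_rel = (-6, -14),  |v_rel|² = 232
v_rel×d = (-6)·(-5) − (-14)·(15) = 240
since m = R²·232 − 240²:  R² = (57600 + -42752) / 232 = 64
R = √64 = 8  ⇒  r_B = 8 − 6 = 2

rB=2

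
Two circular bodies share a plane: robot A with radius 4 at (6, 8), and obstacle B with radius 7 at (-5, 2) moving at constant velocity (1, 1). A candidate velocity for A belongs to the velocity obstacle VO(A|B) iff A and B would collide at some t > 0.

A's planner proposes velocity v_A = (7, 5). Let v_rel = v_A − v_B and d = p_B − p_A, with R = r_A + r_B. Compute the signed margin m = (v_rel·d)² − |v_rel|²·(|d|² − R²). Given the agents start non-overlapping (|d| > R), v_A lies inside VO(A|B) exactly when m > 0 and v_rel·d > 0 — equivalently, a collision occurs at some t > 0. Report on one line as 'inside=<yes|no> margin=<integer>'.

d = (-11, -6),  |d|² = 157;  R = 4+7 = 11,  c = 157−11² = 36
v_rel = (6, 4),  |v_rel|² = 52;  v_rel·d = (6)·(-11) + (4)·(-6) = -90
52·t² + 180·t + 36 = 0  ⇒  m = (-90)² − 52·36 = 6228
m = 6228 > 0,  v_rel·d = -90 < 0  ⇒  outside

inside=no margin=6228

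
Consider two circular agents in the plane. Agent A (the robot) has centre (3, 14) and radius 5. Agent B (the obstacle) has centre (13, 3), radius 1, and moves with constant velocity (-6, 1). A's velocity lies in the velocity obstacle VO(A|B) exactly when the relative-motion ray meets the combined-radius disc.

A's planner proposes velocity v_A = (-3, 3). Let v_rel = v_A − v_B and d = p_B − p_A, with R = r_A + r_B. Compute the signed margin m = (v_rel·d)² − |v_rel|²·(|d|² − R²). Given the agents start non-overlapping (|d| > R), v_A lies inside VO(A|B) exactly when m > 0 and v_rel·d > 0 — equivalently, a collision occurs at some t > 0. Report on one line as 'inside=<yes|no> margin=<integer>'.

d = (10, -11),  |d|² = 221;  R = 5+1 = 6,  c = 221−6² = 185
v_rel = (3, 2),  |v_rel|² = 13;  v_rel·d = (3)·(10) + (2)·(-11) = 8
13·t² − 16·t + 185 = 0  ⇒  m = 8² − 13·185 = -2341
m = -2341 < 0,  v_rel·d = 8 > 0  ⇒  outside

inside=no margin=-2341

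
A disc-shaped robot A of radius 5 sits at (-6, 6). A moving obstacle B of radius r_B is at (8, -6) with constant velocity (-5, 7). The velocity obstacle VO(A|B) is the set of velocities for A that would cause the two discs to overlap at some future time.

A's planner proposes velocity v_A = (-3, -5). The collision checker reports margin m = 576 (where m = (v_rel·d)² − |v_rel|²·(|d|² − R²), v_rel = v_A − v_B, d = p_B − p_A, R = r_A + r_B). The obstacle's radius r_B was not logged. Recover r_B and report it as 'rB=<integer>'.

m = 576
d = (14, -12);  v_rel = (2, -12),  |v_rel|² = 148
v_rel×d = (2)·(-12) − (-12)·(14) = 144
since m = R²·148 − 144²:  R² = (20736 + 576) / 148 = 144
R = √144 = 12  ⇒  r_B = 12 − 5 = 7

rB=7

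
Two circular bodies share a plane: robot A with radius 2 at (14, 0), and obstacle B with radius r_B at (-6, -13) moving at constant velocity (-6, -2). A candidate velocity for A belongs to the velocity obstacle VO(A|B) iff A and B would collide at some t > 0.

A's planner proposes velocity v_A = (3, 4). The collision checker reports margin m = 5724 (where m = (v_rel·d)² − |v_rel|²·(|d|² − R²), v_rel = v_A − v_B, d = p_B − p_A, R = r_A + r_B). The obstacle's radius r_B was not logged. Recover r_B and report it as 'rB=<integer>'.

m = 5724
d = (-20, -13);  v_rel = (9, 6),  |v_rel|² = 117
v_rel×d = (9)·(-13) − (6)·(-20) = 3
since m = R²·117 − 3²:  R² = (9 + 5724) / 117 = 49
R = √49 = 7  ⇒  r_B = 7 − 2 = 5

rB=5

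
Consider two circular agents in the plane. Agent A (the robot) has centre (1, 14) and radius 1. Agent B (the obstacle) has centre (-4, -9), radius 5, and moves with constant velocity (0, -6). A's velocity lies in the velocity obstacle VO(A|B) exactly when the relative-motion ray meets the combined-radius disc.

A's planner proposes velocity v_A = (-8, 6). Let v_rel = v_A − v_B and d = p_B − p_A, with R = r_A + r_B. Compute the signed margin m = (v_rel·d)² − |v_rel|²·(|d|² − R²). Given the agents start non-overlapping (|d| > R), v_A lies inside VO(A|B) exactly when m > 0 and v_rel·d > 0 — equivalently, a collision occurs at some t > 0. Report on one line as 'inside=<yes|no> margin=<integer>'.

d = (-5, -23),  |d|² = 554;  R = 1+5 = 6,  c = 554−6² = 518
v_rel = (-8, 12),  |v_rel|² = 208;  v_rel·d = (-8)·(-5) + (12)·(-23) = -236
208·t² + 472·t + 518 = 0  ⇒  m = (-236)² − 208·518 = -52048
m = -52048 < 0,  v_rel·d = -236 < 0  ⇒  outside

inside=no margin=-52048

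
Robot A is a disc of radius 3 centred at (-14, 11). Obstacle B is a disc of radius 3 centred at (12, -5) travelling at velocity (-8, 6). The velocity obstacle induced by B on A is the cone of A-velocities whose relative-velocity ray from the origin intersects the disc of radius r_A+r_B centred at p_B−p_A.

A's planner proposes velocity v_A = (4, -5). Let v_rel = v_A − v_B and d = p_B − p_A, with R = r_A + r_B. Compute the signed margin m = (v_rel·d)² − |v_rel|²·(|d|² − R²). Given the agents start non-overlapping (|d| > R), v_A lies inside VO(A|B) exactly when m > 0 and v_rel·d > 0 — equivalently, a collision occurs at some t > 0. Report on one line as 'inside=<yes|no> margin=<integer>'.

d = (26, -16),  |d|² = 932;  R = 3+3 = 6,  c = 932−6² = 896
v_rel = (12, -11),  |v_rel|² = 265;  v_rel·d = (12)·(26) + (-11)·(-16) = 488
265·t² − 976·t + 896 = 0  ⇒  m = 488² − 265·896 = 704
m = 704 > 0,  v_rel·d = 488 > 0  ⇒  inside

inside=yes margin=704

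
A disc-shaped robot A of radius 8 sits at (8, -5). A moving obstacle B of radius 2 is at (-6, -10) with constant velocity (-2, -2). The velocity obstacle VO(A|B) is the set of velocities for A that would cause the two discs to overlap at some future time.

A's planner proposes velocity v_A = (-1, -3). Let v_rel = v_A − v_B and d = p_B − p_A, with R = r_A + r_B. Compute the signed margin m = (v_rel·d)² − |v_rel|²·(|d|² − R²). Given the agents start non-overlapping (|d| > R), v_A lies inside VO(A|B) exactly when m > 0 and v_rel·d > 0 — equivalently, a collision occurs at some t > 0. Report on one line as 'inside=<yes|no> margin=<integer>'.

d = (-14, -5),  |d|² = 221;  R = 8+2 = 10,  c = 221−10² = 121
v_rel = (1, -1),  |v_rel|² = 2;  v_rel·d = (1)·(-14) + (-1)·(-5) = -9
2·t² + 18·t + 121 = 0  ⇒  m = (-9)² − 2·121 = -161
m = -161 < 0,  v_rel·d = -9 < 0  ⇒  outside

inside=no margin=-161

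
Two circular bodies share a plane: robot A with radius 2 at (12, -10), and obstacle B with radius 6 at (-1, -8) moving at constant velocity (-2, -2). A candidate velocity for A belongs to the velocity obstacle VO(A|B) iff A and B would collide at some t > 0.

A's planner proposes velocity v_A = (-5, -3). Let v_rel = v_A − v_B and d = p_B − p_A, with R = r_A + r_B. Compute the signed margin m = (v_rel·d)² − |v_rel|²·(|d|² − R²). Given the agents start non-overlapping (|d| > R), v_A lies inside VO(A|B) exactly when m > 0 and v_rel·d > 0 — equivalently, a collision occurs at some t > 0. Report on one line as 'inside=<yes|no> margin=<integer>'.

d = (-13, 2),  |d|² = 173;  R = 2+6 = 8,  c = 173−8² = 109
v_rel = (-3, -1),  |v_rel|² = 10;  v_rel·d = (-3)·(-13) + (-1)·(2) = 37
10·t² − 74·t + 109 = 0  ⇒  m = 37² − 10·109 = 279
m = 279 > 0,  v_rel·d = 37 > 0  ⇒  inside

inside=yes margin=279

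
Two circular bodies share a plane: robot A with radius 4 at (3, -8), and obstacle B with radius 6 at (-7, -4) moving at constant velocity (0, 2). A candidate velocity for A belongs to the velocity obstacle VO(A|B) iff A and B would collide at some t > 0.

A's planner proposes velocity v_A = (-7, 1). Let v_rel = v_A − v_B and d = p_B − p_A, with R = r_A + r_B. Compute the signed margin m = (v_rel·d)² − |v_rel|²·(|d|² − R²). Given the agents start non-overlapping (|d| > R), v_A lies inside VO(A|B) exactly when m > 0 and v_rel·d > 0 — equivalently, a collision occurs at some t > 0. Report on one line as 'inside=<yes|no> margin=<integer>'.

d = (-10, 4),  |d|² = 116;  R = 4+6 = 10,  c = 116−10² = 16
v_rel = (-7, -1),  |v_rel|² = 50;  v_rel·d = (-7)·(-10) + (-1)·(4) = 66
50·t² − 132·t + 16 = 0  ⇒  m = 66² − 50·16 = 3556
m = 3556 > 0,  v_rel·d = 66 > 0  ⇒  inside

inside=yes margin=3556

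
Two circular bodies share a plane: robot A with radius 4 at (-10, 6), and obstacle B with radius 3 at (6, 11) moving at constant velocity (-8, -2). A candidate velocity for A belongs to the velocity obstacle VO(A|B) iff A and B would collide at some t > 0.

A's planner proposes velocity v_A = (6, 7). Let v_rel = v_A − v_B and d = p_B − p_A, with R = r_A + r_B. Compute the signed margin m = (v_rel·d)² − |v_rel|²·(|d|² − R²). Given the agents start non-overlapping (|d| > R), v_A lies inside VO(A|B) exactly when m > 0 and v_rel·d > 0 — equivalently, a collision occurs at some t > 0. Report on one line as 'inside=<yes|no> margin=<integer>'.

d = (16, 5),  |d|² = 281;  R = 4+3 = 7,  c = 281−7² = 232
v_rel = (14, 9),  |v_rel|² = 277;  v_rel·d = (14)·(16) + (9)·(5) = 269
277·t² − 538·t + 232 = 0  ⇒  m = 269² − 277·232 = 8097
m = 8097 > 0,  v_rel·d = 269 > 0  ⇒  inside

inside=yes margin=8097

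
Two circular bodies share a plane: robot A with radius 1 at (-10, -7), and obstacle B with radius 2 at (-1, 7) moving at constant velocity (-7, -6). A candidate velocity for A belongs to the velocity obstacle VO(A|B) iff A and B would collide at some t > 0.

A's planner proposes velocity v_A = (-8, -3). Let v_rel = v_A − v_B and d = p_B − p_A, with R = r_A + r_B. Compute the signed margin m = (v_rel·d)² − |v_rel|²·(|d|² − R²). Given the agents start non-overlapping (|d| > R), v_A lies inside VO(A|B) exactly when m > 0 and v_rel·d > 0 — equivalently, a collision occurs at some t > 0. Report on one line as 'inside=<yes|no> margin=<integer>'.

d = (9, 14),  |d|² = 277;  R = 1+2 = 3,  c = 277−3² = 268
v_rel = (-1, 3),  |v_rel|² = 10;  v_rel·d = (-1)·(9) + (3)·(14) = 33
10·t² − 66·t + 268 = 0  ⇒  m = 33² − 10·268 = -1591
m = -1591 < 0,  v_rel·d = 33 > 0  ⇒  outside

inside=no margin=-1591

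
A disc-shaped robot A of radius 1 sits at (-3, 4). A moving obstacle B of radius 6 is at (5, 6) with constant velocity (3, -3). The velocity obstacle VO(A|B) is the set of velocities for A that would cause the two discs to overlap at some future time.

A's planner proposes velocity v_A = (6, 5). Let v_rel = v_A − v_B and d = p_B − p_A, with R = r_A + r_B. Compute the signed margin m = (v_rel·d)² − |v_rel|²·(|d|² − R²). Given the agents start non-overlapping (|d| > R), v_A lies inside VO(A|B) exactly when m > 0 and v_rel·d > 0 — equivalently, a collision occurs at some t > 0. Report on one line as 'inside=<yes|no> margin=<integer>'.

d = (8, 2),  |d|² = 68;  R = 1+6 = 7,  c = 68−7² = 19
v_rel = (3, 8),  |v_rel|² = 73;  v_rel·d = (3)·(8) + (8)·(2) = 40
73·t² − 80·t + 19 = 0  ⇒  m = 40² − 73·19 = 213
m = 213 > 0,  v_rel·d = 40 > 0  ⇒  inside

inside=yes margin=213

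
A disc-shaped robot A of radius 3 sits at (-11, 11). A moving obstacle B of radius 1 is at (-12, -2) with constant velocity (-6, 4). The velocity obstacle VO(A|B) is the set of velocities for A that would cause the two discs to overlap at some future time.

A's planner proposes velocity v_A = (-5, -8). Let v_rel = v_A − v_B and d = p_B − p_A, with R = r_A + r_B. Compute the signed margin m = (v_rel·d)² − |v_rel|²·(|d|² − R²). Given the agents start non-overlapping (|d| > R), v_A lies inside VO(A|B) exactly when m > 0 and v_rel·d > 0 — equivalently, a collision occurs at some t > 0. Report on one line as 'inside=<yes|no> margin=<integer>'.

d = (-1, -13),  |d|² = 170;  R = 3+1 = 4,  c = 170−4² = 154
v_rel = (1, -12),  |v_rel|² = 145;  v_rel·d = (1)·(-1) + (-12)·(-13) = 155
145·t² − 310·t + 154 = 0  ⇒  m = 155² − 145·154 = 1695
m = 1695 > 0,  v_rel·d = 155 > 0  ⇒  inside

inside=yes margin=1695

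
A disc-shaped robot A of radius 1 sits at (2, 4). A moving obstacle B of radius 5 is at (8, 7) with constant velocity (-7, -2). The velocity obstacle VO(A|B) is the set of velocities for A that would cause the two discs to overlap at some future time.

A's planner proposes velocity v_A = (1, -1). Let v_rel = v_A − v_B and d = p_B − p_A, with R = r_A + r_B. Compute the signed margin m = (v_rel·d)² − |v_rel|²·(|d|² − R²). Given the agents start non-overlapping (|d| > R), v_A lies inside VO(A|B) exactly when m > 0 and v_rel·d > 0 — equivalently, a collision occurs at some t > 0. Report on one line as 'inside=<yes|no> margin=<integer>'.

d = (6, 3),  |d|² = 45;  R = 1+5 = 6,  c = 45−6² = 9
v_rel = (8, 1),  |v_rel|² = 65;  v_rel·d = (8)·(6) + (1)·(3) = 51
65·t² − 102·t + 9 = 0  ⇒  m = 51² − 65·9 = 2016
m = 2016 > 0,  v_rel·d = 51 > 0  ⇒  inside

inside=yes margin=2016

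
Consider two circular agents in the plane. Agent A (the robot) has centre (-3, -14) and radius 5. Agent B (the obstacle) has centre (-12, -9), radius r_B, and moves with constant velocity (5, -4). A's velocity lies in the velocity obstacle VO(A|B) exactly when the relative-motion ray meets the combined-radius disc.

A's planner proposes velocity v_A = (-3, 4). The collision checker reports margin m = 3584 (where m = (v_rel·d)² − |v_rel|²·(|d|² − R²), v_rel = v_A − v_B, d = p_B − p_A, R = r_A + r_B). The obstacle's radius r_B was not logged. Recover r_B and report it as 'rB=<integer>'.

m = 3584
d = (-9, 5);  v_rel = (-8, 8),  |v_rel|² = 128
v_rel×d = (-8)·(5) − (8)·(-9) = 32
since m = R²·128 − 32²:  R² = (1024 + 3584) / 128 = 36
R = √36 = 6  ⇒  r_B = 6 − 5 = 1

rB=1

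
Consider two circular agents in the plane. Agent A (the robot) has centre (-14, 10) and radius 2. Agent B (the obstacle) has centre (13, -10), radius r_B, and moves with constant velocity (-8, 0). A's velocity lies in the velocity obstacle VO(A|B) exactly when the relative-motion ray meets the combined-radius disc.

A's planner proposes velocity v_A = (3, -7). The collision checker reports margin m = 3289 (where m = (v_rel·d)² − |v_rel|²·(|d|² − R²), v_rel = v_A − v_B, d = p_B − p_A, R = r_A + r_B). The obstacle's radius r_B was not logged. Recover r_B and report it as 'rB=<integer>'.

m = 3289
d = (27, -20);  v_rel = (11, -7),  |v_rel|² = 170
v_rel×d = (11)·(-20) − (-7)·(27) = -31
since m = R²·170 − (-31)²:  R² = (961 + 3289) / 170 = 25
R = √25 = 5  ⇒  r_B = 5 − 2 = 3

rB=3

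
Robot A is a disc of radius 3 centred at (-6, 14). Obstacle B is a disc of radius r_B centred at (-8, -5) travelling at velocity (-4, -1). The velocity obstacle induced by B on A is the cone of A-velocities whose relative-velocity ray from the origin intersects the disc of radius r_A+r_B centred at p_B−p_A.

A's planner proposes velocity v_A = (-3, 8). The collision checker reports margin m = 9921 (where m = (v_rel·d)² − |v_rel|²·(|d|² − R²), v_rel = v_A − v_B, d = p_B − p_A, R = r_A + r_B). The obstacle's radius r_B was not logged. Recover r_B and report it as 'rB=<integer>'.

m = 9921
d = (-2, -19);  v_rel = (1, 9),  |v_rel|² = 82
v_rel×d = (1)·(-19) − (9)·(-2) = -1
since m = R²·82 − (-1)²:  R² = (1 + 9921) / 82 = 121
R = √121 = 11  ⇒  r_B = 11 − 3 = 8

rB=8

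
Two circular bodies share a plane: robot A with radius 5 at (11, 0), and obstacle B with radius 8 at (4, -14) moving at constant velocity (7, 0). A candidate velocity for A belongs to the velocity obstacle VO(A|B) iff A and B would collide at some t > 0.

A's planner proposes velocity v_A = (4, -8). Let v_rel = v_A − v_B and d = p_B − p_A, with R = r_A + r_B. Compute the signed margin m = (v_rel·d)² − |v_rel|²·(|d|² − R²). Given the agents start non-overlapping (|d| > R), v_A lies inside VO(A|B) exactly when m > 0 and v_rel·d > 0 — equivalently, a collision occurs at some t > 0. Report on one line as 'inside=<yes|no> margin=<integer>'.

d = (-7, -14),  |d|² = 245;  R = 5+8 = 13,  c = 245−13² = 76
v_rel = (-3, -8),  |v_rel|² = 73;  v_rel·d = (-3)·(-7) + (-8)·(-14) = 133
73·t² − 266·t + 76 = 0  ⇒  m = 133² − 73·76 = 12141
m = 12141 > 0,  v_rel·d = 133 > 0  ⇒  inside

inside=yes margin=12141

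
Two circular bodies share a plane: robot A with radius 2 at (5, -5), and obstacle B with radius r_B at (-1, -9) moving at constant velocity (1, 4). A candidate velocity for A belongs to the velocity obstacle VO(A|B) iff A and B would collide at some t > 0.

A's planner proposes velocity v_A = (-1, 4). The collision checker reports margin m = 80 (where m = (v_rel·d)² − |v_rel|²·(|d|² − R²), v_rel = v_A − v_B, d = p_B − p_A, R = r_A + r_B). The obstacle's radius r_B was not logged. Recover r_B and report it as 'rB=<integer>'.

m = 80
d = (-6, -4);  v_rel = (-2, 0),  |v_rel|² = 4
v_rel×d = (-2)·(-4) − (0)·(-6) = 8
since m = R²·4 − 8²:  R² = (64 + 80) / 4 = 36
R = √36 = 6  ⇒  r_B = 6 − 2 = 4

rB=4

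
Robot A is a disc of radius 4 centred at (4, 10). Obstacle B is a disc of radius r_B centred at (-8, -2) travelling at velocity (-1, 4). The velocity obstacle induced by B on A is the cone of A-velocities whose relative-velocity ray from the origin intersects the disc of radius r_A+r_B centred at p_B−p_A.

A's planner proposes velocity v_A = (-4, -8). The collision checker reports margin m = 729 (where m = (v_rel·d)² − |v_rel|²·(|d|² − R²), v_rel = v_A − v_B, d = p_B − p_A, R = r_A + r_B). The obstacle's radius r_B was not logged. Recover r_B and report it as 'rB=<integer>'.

m = 729
d = (-12, -12);  v_rel = (-3, -12),  |v_rel|² = 153
v_rel×d = (-3)·(-12) − (-12)·(-12) = -108
since m = R²·153 − (-108)²:  R² = (11664 + 729) / 153 = 81
R = √81 = 9  ⇒  r_B = 9 − 4 = 5

rB=5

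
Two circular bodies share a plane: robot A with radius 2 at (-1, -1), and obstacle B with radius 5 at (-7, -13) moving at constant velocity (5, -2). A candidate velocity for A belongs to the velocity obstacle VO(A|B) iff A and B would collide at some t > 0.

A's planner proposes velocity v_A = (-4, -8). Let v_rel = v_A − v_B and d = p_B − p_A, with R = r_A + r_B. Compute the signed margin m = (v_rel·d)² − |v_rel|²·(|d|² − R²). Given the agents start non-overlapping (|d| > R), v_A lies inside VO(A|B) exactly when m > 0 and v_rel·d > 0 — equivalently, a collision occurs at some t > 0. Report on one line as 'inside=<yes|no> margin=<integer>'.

d = (-6, -12),  |d|² = 180;  R = 2+5 = 7,  c = 180−7² = 131
v_rel = (-9, -6),  |v_rel|² = 117;  v_rel·d = (-9)·(-6) + (-6)·(-12) = 126
117·t² − 252·t + 131 = 0  ⇒  m = 126² − 117·131 = 549
m = 549 > 0,  v_rel·d = 126 > 0  ⇒  inside

inside=yes margin=549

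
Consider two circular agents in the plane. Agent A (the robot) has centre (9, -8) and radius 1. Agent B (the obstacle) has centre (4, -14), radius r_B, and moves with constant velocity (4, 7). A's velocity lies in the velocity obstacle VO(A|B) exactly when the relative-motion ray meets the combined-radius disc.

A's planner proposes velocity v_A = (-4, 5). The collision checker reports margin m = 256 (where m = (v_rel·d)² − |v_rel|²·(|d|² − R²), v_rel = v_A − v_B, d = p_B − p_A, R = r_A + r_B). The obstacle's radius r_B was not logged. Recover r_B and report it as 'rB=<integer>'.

m = 256
d = (-5, -6);  v_rel = (-8, -2),  |v_rel|² = 68
v_rel×d = (-8)·(-6) − (-2)·(-5) = 38
since m = R²·68 − 38²:  R² = (1444 + 256) / 68 = 25
R = √25 = 5  ⇒  r_B = 5 − 1 = 4

rB=4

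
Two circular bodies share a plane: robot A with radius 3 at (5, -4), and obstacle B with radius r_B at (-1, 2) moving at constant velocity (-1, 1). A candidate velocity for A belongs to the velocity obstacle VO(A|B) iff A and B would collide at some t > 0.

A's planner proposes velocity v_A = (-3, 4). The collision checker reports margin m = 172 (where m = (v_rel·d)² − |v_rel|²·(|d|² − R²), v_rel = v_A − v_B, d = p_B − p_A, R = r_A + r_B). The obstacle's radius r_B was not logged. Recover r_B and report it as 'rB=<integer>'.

m = 172
d = (-6, 6);  v_rel = (-2, 3),  |v_rel|² = 13
v_rel×d = (-2)·(6) − (3)·(-6) = 6
since m = R²·13 − 6²:  R² = (36 + 172) / 13 = 16
R = √16 = 4  ⇒  r_B = 4 − 3 = 1

rB=1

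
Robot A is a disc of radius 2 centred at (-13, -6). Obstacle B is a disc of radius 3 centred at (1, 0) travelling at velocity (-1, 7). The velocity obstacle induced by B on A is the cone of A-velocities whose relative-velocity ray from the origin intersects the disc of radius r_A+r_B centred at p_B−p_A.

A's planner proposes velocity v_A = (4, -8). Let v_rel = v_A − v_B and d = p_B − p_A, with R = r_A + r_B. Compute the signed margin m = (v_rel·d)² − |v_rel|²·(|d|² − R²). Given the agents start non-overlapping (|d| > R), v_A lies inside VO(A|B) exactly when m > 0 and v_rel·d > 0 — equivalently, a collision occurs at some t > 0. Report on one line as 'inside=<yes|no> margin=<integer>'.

d = (14, 6),  |d|² = 232;  R = 2+3 = 5,  c = 232−5² = 207
v_rel = (5, -15),  |v_rel|² = 250;  v_rel·d = (5)·(14) + (-15)·(6) = -20
250·t² + 40·t + 207 = 0  ⇒  m = (-20)² − 250·207 = -51350
m = -51350 < 0,  v_rel·d = -20 < 0  ⇒  outside

inside=no margin=-51350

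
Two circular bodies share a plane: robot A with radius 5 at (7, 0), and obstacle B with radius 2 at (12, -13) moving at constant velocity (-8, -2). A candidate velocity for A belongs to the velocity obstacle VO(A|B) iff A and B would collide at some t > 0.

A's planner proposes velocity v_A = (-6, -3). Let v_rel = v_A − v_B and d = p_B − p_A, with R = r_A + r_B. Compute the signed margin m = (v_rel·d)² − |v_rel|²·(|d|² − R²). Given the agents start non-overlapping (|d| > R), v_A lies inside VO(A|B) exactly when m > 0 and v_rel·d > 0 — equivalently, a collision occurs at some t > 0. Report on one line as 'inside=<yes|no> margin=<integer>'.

d = (5, -13),  |d|² = 194;  R = 5+2 = 7,  c = 194−7² = 145
v_rel = (2, -1),  |v_rel|² = 5;  v_rel·d = (2)·(5) + (-1)·(-13) = 23
5·t² − 46·t + 145 = 0  ⇒  m = 23² − 5·145 = -196
m = -196 < 0,  v_rel·d = 23 > 0  ⇒  outside

inside=no margin=-196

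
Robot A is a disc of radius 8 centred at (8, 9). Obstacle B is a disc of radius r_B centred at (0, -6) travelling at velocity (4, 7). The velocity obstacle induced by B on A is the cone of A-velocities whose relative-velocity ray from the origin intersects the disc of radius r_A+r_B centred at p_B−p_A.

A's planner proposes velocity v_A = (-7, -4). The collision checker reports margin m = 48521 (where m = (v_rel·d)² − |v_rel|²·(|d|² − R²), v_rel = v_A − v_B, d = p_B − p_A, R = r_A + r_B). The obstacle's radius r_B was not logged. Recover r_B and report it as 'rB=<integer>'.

m = 48521
d = (-8, -15);  v_rel = (-11, -11),  |v_rel|² = 242
v_rel×d = (-11)·(-15) − (-11)·(-8) = 77
since m = R²·242 − 77²:  R² = (5929 + 48521) / 242 = 225
R = √225 = 15  ⇒  r_B = 15 − 8 = 7

rB=7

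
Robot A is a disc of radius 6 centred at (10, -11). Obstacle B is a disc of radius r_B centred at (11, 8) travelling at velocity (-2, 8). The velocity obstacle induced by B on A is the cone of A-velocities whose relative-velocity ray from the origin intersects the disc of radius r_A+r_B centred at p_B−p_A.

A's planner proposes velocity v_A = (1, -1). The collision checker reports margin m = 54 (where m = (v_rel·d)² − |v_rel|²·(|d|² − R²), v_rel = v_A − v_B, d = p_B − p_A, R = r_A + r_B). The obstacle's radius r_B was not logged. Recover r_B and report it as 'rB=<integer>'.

m = 54
d = (1, 19);  v_rel = (3, -9),  |v_rel|² = 90
v_rel×d = (3)·(19) − (-9)·(1) = 66
since m = R²·90 − 66²:  R² = (4356 + 54) / 90 = 49
R = √49 = 7  ⇒  r_B = 7 − 6 = 1

rB=1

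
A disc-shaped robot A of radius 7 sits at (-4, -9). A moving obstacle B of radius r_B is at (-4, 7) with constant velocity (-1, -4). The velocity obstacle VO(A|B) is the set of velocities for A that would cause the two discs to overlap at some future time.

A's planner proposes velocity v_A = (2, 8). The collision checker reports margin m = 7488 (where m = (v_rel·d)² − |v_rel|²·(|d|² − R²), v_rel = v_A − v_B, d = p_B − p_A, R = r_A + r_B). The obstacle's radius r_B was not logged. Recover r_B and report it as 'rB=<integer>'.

m = 7488
d = (0, 16);  v_rel = (3, 12),  |v_rel|² = 153
v_rel×d = (3)·(16) − (12)·(0) = 48
since m = R²·153 − 48²:  R² = (2304 + 7488) / 153 = 64
R = √64 = 8  ⇒  r_B = 8 − 7 = 1

rB=1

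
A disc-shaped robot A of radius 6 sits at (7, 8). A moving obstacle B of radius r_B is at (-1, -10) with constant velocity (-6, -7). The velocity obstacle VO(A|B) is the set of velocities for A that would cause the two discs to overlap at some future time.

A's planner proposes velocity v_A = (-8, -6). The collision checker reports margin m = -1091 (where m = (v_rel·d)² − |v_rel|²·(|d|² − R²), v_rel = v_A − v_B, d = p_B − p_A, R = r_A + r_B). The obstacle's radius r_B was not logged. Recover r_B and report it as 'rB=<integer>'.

m = -1091
d = (-8, -18);  v_rel = (-2, 1),  |v_rel|² = 5
v_rel×d = (-2)·(-18) − (1)·(-8) = 44
since m = R²·5 − 44²:  R² = (1936 + -1091) / 5 = 169
R = √169 = 13  ⇒  r_B = 13 − 6 = 7

rB=7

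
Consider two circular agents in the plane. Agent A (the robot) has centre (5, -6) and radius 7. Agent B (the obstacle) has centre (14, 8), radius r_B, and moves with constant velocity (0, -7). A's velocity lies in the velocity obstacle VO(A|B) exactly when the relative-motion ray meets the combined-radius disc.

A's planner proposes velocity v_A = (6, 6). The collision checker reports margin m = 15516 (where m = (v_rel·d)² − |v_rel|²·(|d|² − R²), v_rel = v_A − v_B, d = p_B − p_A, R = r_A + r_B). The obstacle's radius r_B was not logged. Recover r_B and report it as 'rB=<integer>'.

m = 15516
d = (9, 14);  v_rel = (6, 13),  |v_rel|² = 205
v_rel×d = (6)·(14) − (13)·(9) = -33
since m = R²·205 − (-33)²:  R² = (1089 + 15516) / 205 = 81
R = √81 = 9  ⇒  r_B = 9 − 7 = 2

rB=2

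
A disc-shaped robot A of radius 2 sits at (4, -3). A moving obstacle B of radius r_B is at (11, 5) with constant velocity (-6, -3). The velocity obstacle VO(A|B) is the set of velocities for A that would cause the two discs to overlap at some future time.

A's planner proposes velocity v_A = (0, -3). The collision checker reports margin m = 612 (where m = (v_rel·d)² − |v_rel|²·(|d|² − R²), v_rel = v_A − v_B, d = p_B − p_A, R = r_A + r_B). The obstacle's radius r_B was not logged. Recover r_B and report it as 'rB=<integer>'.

m = 612
d = (7, 8);  v_rel = (6, 0),  |v_rel|² = 36
v_rel×d = (6)·(8) − (0)·(7) = 48
since m = R²·36 − 48²:  R² = (2304 + 612) / 36 = 81
R = √81 = 9  ⇒  r_B = 9 − 2 = 7

rB=7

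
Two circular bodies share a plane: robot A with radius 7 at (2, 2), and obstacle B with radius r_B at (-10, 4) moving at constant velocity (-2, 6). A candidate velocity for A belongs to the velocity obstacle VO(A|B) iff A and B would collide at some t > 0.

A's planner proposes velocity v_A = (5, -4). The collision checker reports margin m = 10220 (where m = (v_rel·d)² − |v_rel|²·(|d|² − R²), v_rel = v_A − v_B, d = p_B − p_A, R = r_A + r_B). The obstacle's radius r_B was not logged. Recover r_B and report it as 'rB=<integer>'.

m = 10220
d = (-12, 2);  v_rel = (7, -10),  |v_rel|² = 149
v_rel×d = (7)·(2) − (-10)·(-12) = -106
since m = R²·149 − (-106)²:  R² = (11236 + 10220) / 149 = 144
R = √144 = 12  ⇒  r_B = 12 − 7 = 5

rB=5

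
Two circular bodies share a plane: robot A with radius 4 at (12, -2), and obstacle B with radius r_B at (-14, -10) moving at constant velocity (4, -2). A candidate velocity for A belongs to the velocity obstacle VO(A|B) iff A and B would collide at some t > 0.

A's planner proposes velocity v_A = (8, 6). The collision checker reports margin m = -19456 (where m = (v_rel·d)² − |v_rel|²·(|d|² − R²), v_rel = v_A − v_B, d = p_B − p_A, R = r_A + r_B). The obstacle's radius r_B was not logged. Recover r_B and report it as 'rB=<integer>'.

m = -19456
d = (-26, -8);  v_rel = (4, 8),  |v_rel|² = 80
v_rel×d = (4)·(-8) − (8)·(-26) = 176
since m = R²·80 − 176²:  R² = (30976 + -19456) / 80 = 144
R = √144 = 12  ⇒  r_B = 12 − 4 = 8

rB=8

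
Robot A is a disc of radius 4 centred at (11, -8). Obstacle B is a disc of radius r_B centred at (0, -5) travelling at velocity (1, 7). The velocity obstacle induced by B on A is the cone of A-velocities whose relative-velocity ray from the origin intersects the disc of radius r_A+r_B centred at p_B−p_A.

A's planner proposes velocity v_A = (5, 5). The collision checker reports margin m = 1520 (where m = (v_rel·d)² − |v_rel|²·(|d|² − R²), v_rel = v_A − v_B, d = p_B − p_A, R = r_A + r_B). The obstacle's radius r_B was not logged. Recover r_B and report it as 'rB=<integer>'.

m = 1520
d = (-11, 3);  v_rel = (4, -2),  |v_rel|² = 20
v_rel×d = (4)·(3) − (-2)·(-11) = -10
since m = R²·20 − (-10)²:  R² = (100 + 1520) / 20 = 81
R = √81 = 9  ⇒  r_B = 9 − 4 = 5

rB=5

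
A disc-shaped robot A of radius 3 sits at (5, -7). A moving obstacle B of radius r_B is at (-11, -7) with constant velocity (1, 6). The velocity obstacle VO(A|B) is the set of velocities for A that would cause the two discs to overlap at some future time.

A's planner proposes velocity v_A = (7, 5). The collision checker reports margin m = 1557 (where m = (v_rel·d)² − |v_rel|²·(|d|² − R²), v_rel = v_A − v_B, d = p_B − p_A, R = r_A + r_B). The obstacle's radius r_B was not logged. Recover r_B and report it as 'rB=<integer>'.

m = 1557
d = (-16, 0);  v_rel = (6, -1),  |v_rel|² = 37
v_rel×d = (6)·(0) − (-1)·(-16) = -16
since m = R²·37 − (-16)²:  R² = (256 + 1557) / 37 = 49
R = √49 = 7  ⇒  r_B = 7 − 3 = 4

rB=4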